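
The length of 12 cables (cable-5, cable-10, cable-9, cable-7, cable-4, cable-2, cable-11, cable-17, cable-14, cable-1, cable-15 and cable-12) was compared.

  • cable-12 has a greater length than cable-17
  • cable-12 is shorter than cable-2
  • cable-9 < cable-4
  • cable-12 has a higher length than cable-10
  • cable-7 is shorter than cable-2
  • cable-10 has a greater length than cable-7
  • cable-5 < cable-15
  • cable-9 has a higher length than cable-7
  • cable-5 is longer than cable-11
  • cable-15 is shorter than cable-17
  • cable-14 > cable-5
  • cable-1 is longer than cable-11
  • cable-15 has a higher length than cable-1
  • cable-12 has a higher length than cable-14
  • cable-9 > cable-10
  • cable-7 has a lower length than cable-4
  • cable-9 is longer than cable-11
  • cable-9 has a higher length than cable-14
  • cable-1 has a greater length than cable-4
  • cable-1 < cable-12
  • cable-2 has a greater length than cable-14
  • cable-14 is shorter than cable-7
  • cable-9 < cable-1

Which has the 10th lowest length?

cable-17

The consecutive relations fix a unique order: cable-11 < cable-5 < cable-14 < cable-7 < cable-10 < cable-9 < cable-4 < cable-1 < cable-15 < cable-17 < cable-12 < cable-2.
The 10th smallest is cable-17.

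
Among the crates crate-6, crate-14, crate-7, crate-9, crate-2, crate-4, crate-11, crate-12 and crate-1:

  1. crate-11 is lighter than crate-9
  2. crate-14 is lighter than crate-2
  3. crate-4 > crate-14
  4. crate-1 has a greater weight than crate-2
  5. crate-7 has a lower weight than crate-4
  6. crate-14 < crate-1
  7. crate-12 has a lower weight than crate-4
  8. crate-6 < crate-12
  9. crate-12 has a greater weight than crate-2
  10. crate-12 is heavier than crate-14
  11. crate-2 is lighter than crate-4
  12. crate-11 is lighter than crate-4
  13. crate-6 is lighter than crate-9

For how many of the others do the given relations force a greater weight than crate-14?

4

Directly above crate-14: crate-2, crate-12, crate-1, crate-4.
Nothing else is reachable above crate-14; 4 in all.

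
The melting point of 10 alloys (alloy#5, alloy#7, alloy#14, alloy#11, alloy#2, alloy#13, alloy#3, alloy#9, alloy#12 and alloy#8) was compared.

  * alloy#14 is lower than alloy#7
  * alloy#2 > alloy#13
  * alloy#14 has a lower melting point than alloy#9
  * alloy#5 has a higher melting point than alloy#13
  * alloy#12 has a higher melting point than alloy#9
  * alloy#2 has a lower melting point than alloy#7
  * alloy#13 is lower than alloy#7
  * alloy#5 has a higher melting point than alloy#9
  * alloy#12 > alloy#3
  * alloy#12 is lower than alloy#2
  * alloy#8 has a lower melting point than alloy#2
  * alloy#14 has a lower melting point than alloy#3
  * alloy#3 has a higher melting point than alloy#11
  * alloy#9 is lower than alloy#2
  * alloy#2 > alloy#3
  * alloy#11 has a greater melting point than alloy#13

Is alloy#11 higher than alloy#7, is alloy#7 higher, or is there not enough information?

alloy#7

The relevant relations are alloy#11 < alloy#3; alloy#3 < alloy#12; alloy#12 < alloy#2; alloy#2 < alloy#7.
Chaining these gives alloy#11 < alloy#3 < alloy#12 < alloy#2 < alloy#7.
So alloy#7 is higher.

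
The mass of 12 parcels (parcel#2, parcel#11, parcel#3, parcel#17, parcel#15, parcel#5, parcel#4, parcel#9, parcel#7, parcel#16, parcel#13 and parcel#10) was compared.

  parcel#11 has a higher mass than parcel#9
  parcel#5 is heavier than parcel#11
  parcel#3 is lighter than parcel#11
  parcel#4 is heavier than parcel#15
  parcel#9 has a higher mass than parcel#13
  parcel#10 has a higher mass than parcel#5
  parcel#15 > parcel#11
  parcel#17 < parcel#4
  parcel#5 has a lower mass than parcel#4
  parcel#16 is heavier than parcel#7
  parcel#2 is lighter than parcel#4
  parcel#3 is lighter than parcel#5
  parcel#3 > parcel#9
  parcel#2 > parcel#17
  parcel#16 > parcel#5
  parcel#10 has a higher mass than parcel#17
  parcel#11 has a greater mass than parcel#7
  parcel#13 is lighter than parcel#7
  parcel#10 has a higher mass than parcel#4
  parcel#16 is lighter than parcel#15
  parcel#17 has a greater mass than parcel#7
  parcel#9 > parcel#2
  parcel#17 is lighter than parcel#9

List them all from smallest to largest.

parcel#13 < parcel#7 < parcel#17 < parcel#2 < parcel#9 < parcel#3 < parcel#11 < parcel#5 < parcel#16 < parcel#15 < parcel#4 < parcel#10

Each adjacent pair is fixed by a given relation: parcel#13 < parcel#7; parcel#7 < parcel#17; parcel#17 < parcel#2; parcel#2 < parcel#9; parcel#9 < parcel#3; parcel#3 < parcel#11; parcel#11 < parcel#5; parcel#5 < parcel#16; parcel#16 < parcel#15; parcel#15 < parcel#4; parcel#4 < parcel#10. Chaining them end to end gives the full order.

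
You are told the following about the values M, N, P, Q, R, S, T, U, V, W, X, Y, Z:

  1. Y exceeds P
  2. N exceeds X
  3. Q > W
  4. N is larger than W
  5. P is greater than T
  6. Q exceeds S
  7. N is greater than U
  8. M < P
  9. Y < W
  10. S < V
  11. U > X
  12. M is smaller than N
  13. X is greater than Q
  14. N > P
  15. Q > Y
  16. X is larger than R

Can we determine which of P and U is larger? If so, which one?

U

The relevant relations are P < Y; Y < W; W < Q; Q < X; X < U.
Chaining these gives P < Y < W < Q < X < U.
So U is larger.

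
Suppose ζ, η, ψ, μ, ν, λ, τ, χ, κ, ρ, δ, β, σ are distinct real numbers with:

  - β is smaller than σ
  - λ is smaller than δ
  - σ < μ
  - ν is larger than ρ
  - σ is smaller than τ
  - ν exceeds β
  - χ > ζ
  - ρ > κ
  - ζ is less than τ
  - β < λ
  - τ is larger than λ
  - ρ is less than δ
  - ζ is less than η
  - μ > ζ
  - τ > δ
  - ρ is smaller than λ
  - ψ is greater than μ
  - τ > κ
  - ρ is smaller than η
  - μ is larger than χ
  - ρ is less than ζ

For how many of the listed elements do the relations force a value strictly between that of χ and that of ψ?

Chaining upward from χ reaches: μ.
Chaining downward from ψ reaches: β, κ, ρ, ζ, σ, μ.
Strictly between χ and ψ are those in both lists: μ — 1 element.

1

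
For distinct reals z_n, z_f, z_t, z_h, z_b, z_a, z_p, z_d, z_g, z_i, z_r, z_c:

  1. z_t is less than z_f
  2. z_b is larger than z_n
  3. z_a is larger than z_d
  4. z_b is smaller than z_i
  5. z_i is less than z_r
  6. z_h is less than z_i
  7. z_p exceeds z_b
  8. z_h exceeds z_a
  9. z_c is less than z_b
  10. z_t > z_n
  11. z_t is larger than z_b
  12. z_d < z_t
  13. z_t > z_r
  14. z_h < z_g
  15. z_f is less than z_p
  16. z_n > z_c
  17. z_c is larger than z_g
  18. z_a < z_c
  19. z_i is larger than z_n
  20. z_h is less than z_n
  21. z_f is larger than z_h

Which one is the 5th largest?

Piecing the relations together gives one ordering: z_d < z_a < z_h < z_g < z_c < z_n < z_b < z_i < z_r < z_t < z_f < z_p.
Counting 5 from the largest end gives z_i.

z_i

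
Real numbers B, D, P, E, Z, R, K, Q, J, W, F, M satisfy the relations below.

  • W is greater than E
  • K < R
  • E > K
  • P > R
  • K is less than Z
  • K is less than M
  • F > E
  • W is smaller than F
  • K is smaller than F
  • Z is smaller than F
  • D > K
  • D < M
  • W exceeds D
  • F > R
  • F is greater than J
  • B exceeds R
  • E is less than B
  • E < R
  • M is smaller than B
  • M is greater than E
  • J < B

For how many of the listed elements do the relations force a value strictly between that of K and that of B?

4

The relations place K below B. An element lies strictly between them when it is forced above K and also forced below B.
Above K: {E, D, W, R, P, Z, M, F}. Below B: {E, D, R, J, M}.
Intersection: {E, D, R, M} — 4.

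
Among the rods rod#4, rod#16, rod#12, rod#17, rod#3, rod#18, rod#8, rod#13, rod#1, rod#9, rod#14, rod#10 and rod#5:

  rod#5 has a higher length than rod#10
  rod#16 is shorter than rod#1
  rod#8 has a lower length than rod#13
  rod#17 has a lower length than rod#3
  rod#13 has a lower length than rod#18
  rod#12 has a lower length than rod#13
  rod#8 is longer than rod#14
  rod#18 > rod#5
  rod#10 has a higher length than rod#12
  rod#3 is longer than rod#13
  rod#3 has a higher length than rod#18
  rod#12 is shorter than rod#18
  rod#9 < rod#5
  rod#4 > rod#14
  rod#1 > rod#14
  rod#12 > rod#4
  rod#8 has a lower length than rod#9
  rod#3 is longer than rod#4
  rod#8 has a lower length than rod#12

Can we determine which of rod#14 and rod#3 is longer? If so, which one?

rod#3

rod#14 < rod#4 and rod#4 < rod#12 give rod#14 < rod#12.
With rod#12 < rod#10: rod#14 < rod#4 < rod#12 < rod#10.
Then rod#10 < rod#5 extends the chain to rod#5.
With rod#5 < rod#18: rod#14 < rod#4 < rod#12 < rod#10 < rod#5 < rod#18.
With rod#18 < rod#3: rod#14 < rod#4 < rod#12 < rod#10 < rod#5 < rod#18 < rod#3.
So rod#3 is longer.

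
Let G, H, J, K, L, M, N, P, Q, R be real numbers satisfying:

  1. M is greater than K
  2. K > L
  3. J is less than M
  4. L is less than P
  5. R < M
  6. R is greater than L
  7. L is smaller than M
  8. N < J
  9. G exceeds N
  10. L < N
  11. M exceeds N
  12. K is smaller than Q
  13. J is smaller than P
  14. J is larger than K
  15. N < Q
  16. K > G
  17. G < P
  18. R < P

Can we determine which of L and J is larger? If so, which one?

J

L < N and N < G give L < G.
Then G < K extends the chain to K.
Then K < J extends the chain to J.
So J is larger.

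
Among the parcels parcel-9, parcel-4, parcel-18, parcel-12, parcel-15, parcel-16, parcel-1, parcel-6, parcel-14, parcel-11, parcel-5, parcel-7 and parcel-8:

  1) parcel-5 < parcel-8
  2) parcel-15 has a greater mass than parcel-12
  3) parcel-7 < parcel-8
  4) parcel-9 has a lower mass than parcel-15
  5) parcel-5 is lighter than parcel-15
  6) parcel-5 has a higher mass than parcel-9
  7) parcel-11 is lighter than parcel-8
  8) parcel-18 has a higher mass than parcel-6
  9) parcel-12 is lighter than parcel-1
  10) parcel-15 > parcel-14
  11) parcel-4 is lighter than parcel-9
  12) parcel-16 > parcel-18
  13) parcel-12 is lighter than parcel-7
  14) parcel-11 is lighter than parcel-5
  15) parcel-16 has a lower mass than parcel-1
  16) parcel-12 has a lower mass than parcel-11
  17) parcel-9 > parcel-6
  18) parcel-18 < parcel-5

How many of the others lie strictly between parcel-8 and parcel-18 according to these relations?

Chaining upward from parcel-18 reaches: parcel-16, parcel-1, parcel-5, parcel-15.
Chaining downward from parcel-8 reaches: parcel-6, parcel-4, parcel-12, parcel-9, parcel-7, parcel-11, parcel-5.
Strictly between parcel-18 and parcel-8 are those in both lists: parcel-5 — 1 element.

1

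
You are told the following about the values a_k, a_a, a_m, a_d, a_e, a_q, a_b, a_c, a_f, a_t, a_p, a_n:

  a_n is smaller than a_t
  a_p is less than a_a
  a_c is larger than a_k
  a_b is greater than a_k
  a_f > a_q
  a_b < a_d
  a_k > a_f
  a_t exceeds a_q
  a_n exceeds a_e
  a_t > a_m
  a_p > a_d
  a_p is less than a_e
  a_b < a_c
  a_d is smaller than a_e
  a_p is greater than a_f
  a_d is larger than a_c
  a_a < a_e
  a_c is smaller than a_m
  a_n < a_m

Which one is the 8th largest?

a_c

Piecing the relations together gives one ordering: a_q < a_f < a_k < a_b < a_c < a_d < a_p < a_a < a_e < a_n < a_m < a_t.
Counting 8 from the largest end gives a_c.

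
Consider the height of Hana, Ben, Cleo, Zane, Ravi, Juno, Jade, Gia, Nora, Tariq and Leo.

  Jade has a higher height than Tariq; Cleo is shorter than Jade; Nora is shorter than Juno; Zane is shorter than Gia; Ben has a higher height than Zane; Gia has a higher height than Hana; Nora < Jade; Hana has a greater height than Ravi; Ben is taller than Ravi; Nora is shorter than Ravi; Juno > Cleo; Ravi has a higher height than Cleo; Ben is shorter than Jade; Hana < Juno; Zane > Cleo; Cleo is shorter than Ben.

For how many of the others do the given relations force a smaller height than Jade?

Directly below Jade: Nora, Cleo, Tariq, Ben.
One step further: Ravi, Zane (6 so far).
No other element is forced below Jade by the given relations, so the count is 6.

6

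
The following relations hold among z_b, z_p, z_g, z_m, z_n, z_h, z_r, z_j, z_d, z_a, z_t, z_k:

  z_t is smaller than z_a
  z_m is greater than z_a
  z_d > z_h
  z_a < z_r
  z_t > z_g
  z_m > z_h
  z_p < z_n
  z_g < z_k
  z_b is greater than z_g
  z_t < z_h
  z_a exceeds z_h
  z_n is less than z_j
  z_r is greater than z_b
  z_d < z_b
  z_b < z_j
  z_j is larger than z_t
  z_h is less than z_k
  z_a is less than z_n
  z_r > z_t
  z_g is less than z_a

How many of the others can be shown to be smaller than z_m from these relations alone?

Directly below z_m: z_h, z_a.
One step further: z_g, z_t (4 so far).
Nothing else is reachable below z_m; 4 in all.

4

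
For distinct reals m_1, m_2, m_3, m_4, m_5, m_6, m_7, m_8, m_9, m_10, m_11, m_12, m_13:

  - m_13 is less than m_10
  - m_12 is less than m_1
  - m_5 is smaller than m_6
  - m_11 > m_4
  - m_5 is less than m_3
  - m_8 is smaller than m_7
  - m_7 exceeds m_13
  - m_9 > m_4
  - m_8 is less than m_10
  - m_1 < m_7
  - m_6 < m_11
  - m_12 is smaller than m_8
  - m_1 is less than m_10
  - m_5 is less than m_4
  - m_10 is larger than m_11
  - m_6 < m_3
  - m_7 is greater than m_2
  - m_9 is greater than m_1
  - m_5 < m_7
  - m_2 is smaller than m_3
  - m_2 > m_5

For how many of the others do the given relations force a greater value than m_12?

From m_12 the given relations immediately reach m_8, m_1.
From those, m_9, m_7, m_10 — 5 in total.
No other element is forced above m_12 by the given relations, so the count is 5.

5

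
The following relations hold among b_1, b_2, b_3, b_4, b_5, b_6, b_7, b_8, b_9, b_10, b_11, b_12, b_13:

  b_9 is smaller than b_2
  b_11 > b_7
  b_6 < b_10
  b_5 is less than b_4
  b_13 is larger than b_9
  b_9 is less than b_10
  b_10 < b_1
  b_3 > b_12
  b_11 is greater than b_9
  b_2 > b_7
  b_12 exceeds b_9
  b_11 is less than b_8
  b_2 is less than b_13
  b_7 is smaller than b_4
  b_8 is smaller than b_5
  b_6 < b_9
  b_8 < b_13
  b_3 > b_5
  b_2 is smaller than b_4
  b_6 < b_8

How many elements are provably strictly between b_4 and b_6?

5

The relations place b_6 below b_4. An element lies strictly between them when it is forced above b_6 and also forced below b_4.
Above b_6: {b_9, b_11, b_2, b_8, b_5, b_12, b_3, b_10, b_13, b_1}. Below b_4: {b_9, b_7, b_11, b_2, b_8, b_5}.
Intersection: {b_9, b_11, b_2, b_8, b_5} — 5.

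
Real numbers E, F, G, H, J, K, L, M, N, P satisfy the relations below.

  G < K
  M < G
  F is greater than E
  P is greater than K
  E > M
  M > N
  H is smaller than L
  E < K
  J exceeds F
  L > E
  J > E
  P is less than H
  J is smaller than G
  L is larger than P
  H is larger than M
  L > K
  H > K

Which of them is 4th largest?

K

The consecutive relations fix a unique order: N < M < E < F < J < G < K < P < H < L.
The 4th largest is K.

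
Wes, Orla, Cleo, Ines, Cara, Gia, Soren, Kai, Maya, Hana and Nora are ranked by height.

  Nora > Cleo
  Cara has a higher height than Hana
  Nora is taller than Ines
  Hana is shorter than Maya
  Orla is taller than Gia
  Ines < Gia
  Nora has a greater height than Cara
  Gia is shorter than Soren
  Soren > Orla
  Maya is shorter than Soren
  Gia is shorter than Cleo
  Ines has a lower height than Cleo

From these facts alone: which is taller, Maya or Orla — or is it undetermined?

undetermined

Following every chain through Maya: above Maya we get Soren; below Maya we get Hana.
Orla is not reached, and no chain runs the other way from Orla to Maya.
So the given relations leave the order of Maya and Orla undetermined.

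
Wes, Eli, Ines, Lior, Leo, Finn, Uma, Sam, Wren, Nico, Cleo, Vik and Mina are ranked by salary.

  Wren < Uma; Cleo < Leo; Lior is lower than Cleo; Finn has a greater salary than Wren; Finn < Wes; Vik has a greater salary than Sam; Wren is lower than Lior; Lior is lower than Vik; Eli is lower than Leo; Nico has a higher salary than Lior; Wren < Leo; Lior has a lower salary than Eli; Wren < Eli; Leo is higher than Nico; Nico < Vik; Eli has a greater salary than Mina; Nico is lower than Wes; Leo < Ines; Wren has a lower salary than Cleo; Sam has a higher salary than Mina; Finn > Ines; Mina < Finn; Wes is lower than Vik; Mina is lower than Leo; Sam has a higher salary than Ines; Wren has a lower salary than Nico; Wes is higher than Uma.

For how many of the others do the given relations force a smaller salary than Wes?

From Wes the given relations immediately reach Nico, Uma, Finn.
From those, Wren, Lior, Mina, Ines — 7 in total.
From those, Leo — 8 in total.
From those, Cleo, Eli — 10 in total.
Nothing else is reachable below Wes; 10 in all.

10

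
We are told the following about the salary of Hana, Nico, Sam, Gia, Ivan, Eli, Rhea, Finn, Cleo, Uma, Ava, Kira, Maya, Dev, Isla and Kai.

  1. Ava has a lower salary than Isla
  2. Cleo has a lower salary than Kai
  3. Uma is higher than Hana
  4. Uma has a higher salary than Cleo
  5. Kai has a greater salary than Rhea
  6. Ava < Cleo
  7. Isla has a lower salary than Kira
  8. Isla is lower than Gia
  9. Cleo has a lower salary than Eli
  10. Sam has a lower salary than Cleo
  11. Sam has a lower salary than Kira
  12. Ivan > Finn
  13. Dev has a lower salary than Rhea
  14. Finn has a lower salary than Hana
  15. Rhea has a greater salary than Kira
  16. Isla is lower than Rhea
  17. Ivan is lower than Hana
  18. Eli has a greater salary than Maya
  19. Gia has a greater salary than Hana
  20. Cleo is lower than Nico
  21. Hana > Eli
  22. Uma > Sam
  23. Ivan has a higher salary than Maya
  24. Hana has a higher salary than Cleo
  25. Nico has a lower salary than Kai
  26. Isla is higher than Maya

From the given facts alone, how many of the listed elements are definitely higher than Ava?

The elements the relations force above Ava are Cleo, Eli, Isla, Hana, Kira, Gia, Rhea, Uma, Nico, Kai — no chain reaches any other.
That is 10.

10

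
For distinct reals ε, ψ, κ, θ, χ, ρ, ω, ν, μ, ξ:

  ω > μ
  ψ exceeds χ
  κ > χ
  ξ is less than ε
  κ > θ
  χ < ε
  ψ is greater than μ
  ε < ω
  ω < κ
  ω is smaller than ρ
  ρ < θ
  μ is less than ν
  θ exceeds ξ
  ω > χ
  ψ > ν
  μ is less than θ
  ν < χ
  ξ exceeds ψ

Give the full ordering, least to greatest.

Nothing is placed below μ, so it is least; from there μ < ν; ν < χ; χ < ψ; ψ < ξ; ξ < ε; ε < ω; ω < ρ; ρ < θ; θ < κ, each given directly.

μ < ν < χ < ψ < ξ < ε < ω < ρ < θ < κ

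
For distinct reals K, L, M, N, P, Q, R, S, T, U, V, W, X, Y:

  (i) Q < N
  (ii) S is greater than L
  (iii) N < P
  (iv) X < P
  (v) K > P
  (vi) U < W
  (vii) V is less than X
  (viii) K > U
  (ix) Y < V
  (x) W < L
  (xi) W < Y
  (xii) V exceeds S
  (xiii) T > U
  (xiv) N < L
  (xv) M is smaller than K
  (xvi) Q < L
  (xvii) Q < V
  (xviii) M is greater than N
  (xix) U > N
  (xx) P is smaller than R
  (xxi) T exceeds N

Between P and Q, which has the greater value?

Chaining the given relations: Q < N < U < W < Y < V < X < P.
So Q < P; P is the larger of the two.

P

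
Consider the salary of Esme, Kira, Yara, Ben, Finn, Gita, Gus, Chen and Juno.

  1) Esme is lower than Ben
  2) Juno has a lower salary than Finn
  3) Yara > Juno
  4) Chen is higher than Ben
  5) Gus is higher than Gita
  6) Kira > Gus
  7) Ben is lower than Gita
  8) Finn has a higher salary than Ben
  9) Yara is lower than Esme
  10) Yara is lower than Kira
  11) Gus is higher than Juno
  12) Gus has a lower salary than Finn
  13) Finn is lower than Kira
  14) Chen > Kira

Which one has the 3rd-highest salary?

Chaining the given pairs: Juno < Yara < Esme < Ben < Gita < Gus < Finn < Kira < Chen.
The 3rd largest is Finn.

Finn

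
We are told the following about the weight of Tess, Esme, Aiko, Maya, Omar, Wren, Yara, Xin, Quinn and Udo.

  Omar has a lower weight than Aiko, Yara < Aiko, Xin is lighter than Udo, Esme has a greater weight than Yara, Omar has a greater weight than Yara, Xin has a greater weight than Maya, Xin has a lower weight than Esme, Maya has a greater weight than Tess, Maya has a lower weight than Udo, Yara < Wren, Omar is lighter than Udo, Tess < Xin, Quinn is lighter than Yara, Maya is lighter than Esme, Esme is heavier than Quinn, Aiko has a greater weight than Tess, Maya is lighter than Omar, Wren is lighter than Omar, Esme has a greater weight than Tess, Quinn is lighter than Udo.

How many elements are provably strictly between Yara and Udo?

Chaining upward from Yara reaches: Wren, Omar, Aiko, Esme.
Chaining downward from Udo reaches: Quinn, Tess, Wren, Maya, Omar, Xin.
Strictly between Yara and Udo are those in both lists: Wren, Omar — 2 elements.

2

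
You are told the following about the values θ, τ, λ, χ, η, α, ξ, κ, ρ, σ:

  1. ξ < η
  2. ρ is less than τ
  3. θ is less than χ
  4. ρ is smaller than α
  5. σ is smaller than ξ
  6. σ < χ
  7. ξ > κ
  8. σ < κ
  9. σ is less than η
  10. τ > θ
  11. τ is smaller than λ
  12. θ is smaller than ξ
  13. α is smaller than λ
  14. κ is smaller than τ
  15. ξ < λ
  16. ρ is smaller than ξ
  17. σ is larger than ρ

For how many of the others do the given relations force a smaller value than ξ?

From ξ the given relations immediately reach ρ, θ, σ, κ.
Nothing else is reachable below ξ; 4 in all.

4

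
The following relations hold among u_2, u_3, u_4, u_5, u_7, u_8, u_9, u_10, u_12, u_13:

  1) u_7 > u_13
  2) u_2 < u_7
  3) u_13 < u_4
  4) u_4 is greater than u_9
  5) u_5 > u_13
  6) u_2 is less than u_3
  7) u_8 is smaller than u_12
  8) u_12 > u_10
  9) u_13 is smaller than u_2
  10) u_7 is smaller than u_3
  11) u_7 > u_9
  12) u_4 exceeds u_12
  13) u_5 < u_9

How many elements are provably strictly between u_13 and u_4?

Chaining upward from u_13 reaches: u_2, u_5, u_9, u_7, u_3.
Chaining downward from u_4 reaches: u_10, u_8, u_12, u_5, u_9.
Strictly between u_13 and u_4 are those in both lists: u_5, u_9 — 2 elements.

2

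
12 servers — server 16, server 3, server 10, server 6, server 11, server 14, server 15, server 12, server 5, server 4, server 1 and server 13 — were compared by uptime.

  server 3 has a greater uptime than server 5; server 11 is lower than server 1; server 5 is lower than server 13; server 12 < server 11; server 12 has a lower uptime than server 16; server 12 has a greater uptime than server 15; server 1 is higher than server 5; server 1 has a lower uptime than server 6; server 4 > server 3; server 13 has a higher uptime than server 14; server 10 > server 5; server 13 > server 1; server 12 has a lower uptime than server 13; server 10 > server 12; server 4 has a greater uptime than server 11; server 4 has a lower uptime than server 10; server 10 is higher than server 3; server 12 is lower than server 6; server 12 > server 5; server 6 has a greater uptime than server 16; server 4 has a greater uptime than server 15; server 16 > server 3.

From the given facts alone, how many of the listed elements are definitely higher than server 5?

9

Directly above server 5: server 12, server 3, server 1, server 13, server 10.
One step further: server 11, server 16, server 4, server 6 (9 so far).
Nothing else is reachable above server 5; 9 in all.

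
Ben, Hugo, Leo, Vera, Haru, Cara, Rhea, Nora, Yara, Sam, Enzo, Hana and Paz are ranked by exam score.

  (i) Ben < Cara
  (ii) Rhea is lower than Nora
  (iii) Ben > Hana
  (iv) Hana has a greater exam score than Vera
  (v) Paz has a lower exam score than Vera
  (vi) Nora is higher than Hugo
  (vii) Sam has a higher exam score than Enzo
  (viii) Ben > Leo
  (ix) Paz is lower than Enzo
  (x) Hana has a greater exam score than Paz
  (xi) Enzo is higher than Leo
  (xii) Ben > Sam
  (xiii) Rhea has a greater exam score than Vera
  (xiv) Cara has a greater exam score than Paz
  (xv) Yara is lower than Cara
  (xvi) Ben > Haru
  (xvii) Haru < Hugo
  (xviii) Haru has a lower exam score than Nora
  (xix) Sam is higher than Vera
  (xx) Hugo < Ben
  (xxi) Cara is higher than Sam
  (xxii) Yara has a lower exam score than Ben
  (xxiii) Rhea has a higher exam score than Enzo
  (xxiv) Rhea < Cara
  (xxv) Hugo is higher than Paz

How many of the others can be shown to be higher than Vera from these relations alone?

6

Directly above Vera: Hana, Rhea, Sam.
One step further: Ben, Cara, Nora (6 so far).
No other element is forced above Vera by the given relations, so the count is 6.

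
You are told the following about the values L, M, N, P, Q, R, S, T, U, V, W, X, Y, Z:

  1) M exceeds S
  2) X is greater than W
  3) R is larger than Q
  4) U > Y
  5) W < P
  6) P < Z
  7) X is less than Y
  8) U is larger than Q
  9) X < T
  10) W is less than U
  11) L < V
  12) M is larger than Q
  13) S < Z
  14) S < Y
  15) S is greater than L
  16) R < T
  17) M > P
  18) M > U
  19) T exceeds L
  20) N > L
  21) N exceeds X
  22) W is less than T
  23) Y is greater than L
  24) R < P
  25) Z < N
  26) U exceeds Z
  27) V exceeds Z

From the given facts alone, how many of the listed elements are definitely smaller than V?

7

Directly below V: L, Z.
One step further: S, P (4 so far).
One step further: W, R (6 so far).
One step further: Q (7 so far).
No other element is forced below V by the given relations, so the count is 7.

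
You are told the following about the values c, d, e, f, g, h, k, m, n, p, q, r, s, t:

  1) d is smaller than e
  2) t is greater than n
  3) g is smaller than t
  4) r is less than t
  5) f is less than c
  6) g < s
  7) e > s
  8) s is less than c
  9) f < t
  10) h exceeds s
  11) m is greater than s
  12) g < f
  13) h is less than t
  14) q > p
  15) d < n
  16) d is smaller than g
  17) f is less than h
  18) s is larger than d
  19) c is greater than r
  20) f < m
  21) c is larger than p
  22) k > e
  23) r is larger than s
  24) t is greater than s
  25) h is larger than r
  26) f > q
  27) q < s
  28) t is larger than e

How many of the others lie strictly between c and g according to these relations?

3

Chaining upward from g reaches: f, s, m, r, e, k, h, t.
Chaining downward from c reaches: p, d, q, f, s, r.
Strictly between g and c are those in both lists: f, s, r — 3 elements.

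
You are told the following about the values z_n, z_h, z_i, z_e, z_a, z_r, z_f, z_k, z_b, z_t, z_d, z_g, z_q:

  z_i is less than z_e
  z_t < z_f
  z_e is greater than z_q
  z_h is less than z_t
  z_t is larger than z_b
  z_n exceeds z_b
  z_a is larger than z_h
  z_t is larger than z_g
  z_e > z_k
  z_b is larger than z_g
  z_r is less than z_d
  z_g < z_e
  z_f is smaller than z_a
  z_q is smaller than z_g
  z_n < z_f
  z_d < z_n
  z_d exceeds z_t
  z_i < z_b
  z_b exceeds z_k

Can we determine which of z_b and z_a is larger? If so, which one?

z_a

The relevant relations are z_b < z_t; z_t < z_d; z_d < z_n; z_n < z_f; z_f < z_a.
Together: z_b < z_t < z_d < z_n < z_f < z_a.
So z_a is larger.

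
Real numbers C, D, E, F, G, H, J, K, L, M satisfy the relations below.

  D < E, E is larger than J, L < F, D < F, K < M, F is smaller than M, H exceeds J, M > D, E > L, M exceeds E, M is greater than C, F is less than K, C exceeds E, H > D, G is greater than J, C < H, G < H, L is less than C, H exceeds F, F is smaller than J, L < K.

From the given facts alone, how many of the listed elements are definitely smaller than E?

4

Directly below E: L, D, J.
One step further: F (4 so far).
No other element is forced below E by the given relations, so the count is 4.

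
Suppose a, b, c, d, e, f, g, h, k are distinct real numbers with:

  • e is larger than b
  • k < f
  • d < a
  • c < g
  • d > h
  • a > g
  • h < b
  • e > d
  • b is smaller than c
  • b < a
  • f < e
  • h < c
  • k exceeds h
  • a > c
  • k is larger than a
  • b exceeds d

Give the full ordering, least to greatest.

h < d < b < c < g < a < k < f < e

Each adjacent pair is fixed by a given relation: h < d; d < b; b < c; c < g; g < a; a < k; k < f; f < e. Chaining them end to end gives the full order.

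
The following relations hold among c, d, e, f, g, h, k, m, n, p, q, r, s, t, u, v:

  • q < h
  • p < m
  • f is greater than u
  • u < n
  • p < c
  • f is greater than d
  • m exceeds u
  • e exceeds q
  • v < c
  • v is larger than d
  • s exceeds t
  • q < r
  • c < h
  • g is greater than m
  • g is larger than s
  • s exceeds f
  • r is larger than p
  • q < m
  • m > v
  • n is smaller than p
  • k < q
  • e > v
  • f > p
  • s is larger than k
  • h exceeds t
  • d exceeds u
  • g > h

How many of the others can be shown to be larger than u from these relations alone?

Directly above u: n, d, f, m.
One step further: p, v, s, g (8 so far).
One step further: e, r, c (11 so far).
One step further: h (12 so far).
No other element is forced above u by the given relations, so the count is 12.

12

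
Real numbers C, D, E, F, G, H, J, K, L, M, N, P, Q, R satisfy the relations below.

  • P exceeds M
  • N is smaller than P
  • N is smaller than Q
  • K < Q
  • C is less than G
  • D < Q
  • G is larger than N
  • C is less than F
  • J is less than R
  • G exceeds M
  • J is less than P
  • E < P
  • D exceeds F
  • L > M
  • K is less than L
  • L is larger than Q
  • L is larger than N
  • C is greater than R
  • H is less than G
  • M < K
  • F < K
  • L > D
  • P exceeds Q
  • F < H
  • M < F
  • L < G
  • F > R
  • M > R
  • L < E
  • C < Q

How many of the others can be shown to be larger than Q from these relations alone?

The elements the relations force above Q are L, E, G, P — no chain reaches any other.
That is 4.

4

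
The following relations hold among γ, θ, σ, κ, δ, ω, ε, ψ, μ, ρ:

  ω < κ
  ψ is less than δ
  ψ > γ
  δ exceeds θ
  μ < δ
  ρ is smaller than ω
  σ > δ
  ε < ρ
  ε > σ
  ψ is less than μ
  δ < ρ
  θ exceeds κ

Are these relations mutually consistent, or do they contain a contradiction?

We have θ < δ stated directly, yet also δ < σ < ε < ρ < ω < κ < θ by chaining the others — so δ < θ. Contradiction.

inconsistent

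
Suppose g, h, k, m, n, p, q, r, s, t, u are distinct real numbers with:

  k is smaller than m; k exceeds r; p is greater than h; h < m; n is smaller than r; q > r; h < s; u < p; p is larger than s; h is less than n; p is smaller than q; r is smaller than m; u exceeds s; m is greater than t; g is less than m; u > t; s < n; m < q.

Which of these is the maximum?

q

h is not greatest since h < n; t is not greatest since t < u; g is not greatest since g < m; s is not greatest since s < n; n is not greatest since n < r; u is not greatest since u < p; p is not greatest since p < q; r is not greatest since r < q; k is not greatest since k < m; m is not greatest since m < q.
Only q has nothing above it, so q is the maximum.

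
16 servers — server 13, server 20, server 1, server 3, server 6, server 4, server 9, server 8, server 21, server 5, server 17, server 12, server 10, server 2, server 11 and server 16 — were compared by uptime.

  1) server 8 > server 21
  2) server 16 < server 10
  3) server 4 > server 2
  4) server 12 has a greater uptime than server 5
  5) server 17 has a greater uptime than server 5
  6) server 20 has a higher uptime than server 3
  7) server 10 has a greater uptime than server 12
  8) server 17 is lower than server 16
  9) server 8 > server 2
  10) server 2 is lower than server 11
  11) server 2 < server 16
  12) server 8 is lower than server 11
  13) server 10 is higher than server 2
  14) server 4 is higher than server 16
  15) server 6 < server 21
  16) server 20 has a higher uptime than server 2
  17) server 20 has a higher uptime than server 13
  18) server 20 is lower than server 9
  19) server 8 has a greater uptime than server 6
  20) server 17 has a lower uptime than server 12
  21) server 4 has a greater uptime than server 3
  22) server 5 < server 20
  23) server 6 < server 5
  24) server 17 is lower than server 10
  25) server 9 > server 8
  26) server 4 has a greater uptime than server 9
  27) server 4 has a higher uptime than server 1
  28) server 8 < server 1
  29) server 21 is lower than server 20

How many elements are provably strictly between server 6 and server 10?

The relations place server 6 below server 10. An element lies strictly between them when it is forced above server 6 and also forced below server 10.
Above server 6: {server 5, server 17, server 21, server 16, server 8, server 1, server 11, server 20, server 12, server 9, server 4}. Below server 10: {server 5, server 2, server 17, server 16, server 12}.
Intersection: {server 5, server 17, server 16, server 12} — 4.

4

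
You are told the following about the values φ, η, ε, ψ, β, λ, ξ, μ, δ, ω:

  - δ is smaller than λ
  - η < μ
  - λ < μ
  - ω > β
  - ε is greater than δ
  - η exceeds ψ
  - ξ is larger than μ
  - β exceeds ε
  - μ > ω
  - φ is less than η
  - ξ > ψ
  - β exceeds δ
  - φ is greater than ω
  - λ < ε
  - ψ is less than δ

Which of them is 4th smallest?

ε

The consecutive relations fix a unique order: ψ < δ < λ < ε < β < ω < φ < η < μ < ξ.
The 4th smallest is ε.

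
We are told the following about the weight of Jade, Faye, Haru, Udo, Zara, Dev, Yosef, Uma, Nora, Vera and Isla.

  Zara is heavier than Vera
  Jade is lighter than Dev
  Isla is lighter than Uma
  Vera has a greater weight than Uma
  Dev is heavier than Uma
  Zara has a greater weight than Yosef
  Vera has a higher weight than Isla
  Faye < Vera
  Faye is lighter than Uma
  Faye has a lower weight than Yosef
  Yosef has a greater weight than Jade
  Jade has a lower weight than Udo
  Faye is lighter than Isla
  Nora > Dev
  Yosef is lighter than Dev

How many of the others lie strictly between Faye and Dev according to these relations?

Chaining upward from Faye reaches: Isla, Uma, Vera, Yosef, Zara, Nora.
Chaining downward from Dev reaches: Isla, Uma, Jade, Yosef.
Strictly between Faye and Dev are those in both lists: Isla, Uma, Yosef — 3 elements.

3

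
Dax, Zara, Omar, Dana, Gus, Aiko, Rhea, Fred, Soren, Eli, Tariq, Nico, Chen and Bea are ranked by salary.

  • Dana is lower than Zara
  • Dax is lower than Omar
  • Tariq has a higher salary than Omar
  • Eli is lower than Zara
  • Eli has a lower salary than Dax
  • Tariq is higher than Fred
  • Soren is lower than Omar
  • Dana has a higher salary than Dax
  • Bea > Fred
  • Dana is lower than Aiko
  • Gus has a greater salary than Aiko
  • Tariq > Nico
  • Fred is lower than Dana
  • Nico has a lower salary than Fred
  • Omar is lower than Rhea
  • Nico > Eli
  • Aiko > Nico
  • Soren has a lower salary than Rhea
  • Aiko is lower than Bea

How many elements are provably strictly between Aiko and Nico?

The relations place Nico below Aiko. An element lies strictly between them when it is forced above Nico and also forced below Aiko.
Above Nico: {Fred, Dana, Zara, Tariq, Bea, Gus}. Below Aiko: {Eli, Dax, Fred, Dana}.
Intersection: {Fred, Dana} — 2.

2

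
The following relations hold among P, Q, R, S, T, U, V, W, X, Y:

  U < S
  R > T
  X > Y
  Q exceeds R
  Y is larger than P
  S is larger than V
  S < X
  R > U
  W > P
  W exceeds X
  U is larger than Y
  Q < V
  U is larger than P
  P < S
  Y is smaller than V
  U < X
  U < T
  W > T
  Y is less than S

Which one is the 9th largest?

The consecutive relations fix a unique order: P < Y < U < T < R < Q < V < S < X < W.
Counting 9 from the largest end gives Y.

Y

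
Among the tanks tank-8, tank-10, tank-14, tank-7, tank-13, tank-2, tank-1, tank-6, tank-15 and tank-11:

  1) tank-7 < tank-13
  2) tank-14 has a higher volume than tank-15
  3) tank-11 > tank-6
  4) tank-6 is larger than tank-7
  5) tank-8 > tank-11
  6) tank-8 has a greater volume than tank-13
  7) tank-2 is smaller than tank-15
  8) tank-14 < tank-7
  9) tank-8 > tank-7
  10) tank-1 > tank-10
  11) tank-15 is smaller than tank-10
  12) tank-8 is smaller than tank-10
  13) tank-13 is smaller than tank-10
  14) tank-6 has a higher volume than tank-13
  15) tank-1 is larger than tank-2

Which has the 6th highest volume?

tank-13

Chaining the given pairs: tank-2 < tank-15 < tank-14 < tank-7 < tank-13 < tank-6 < tank-11 < tank-8 < tank-10 < tank-1.
Counting 6 from the largest end gives tank-13.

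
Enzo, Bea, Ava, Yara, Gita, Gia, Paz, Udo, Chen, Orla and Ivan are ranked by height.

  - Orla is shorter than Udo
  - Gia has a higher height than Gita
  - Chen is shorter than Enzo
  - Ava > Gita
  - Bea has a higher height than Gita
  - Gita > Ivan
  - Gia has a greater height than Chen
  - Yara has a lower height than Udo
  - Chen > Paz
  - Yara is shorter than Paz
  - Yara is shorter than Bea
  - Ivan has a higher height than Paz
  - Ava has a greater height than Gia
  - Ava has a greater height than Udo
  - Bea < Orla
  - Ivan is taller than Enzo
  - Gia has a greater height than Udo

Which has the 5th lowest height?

Chaining the given pairs: Yara < Paz < Chen < Enzo < Ivan < Gita < Bea < Orla < Udo < Gia < Ava.
The 5th smallest is Ivan.

Ivan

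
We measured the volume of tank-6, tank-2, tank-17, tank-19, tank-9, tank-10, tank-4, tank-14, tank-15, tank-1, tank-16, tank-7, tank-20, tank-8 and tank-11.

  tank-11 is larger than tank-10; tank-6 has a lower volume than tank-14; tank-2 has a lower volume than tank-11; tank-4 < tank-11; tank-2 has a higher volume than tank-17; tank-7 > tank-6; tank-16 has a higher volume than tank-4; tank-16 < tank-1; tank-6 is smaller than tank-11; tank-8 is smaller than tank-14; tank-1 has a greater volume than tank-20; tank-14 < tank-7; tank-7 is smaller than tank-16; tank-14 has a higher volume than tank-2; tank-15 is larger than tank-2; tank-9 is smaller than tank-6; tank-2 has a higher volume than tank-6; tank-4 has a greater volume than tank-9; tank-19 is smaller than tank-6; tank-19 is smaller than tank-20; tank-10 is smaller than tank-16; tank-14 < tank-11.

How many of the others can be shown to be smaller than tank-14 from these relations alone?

6

The elements the relations force below tank-14 are tank-9, tank-19, tank-17, tank-8, tank-6, tank-2 — no chain reaches any other.
That is 6.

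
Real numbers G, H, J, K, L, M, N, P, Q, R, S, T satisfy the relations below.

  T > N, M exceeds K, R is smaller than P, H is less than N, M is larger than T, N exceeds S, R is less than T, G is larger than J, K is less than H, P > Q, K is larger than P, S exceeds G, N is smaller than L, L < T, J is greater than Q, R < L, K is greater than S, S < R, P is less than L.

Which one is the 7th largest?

P

Chaining the given pairs: Q < J < G < S < R < P < K < H < N < L < T < M.
Counting 7 from the largest end gives P.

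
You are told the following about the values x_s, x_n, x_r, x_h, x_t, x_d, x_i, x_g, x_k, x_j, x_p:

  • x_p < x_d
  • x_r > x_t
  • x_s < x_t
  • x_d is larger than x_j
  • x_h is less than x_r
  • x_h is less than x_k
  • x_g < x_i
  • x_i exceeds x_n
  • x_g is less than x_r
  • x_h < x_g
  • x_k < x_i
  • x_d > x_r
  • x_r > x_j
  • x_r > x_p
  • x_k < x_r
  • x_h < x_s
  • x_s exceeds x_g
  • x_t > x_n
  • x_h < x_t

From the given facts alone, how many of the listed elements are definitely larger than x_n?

Directly above x_n: x_i, x_t.
One step further: x_r (3 so far).
One step further: x_d (4 so far).
No other element is forced above x_n by the given relations, so the count is 4.

4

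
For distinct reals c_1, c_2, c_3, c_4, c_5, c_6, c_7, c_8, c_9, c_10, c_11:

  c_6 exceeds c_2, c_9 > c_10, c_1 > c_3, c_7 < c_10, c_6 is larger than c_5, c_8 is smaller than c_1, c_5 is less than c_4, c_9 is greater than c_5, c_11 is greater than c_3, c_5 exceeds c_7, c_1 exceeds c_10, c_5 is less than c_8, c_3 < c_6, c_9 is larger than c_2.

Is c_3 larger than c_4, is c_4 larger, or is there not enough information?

undetermined

Following every chain through c_3: above c_3 we get c_1, c_11, c_6.
c_4 is not reached, and no chain runs the other way from c_4 to c_3.
So the given relations leave the order of c_3 and c_4 undetermined.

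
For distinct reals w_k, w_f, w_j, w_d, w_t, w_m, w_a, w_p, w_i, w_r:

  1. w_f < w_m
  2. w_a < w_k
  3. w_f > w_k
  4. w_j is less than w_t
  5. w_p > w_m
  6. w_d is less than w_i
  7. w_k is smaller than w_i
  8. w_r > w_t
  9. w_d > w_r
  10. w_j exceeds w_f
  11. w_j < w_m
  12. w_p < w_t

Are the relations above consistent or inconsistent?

consistent

Every relation is compatible with w_a < w_k < w_f < w_j < w_m < w_p < w_t < w_r < w_d < w_i; the set is consistent.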